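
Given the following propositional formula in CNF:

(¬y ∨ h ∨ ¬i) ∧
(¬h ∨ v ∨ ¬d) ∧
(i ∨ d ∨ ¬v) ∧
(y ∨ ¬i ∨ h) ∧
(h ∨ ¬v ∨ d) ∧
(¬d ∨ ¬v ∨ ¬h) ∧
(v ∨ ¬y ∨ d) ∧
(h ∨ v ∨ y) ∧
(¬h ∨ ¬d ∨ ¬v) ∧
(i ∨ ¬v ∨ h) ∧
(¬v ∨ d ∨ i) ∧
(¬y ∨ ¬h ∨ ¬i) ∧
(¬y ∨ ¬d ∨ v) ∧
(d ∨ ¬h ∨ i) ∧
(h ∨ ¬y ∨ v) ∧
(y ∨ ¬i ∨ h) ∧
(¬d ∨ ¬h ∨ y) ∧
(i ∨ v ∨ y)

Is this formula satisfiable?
Yes

Yes, the formula is satisfiable.

One satisfying assignment is: h=True, v=False, y=False, d=False, i=True

Verification: With this assignment, all 18 clauses evaluate to true.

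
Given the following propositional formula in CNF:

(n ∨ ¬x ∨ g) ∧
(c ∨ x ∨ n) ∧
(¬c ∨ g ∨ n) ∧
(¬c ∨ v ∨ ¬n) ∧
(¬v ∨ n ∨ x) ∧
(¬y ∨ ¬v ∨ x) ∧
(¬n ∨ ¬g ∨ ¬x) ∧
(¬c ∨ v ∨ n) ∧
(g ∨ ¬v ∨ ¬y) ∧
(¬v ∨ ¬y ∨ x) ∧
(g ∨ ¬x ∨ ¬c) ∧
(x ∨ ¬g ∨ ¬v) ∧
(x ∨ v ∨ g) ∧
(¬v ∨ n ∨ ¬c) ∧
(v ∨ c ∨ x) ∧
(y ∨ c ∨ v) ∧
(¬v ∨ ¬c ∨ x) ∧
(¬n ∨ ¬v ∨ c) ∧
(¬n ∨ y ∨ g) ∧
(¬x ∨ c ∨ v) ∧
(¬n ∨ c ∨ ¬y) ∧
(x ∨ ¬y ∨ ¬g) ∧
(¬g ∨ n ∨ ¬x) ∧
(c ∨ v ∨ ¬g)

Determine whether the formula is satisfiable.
No

No, the formula is not satisfiable.

No assignment of truth values to the variables can make all 24 clauses true simultaneously.

The formula is UNSAT (unsatisfiable).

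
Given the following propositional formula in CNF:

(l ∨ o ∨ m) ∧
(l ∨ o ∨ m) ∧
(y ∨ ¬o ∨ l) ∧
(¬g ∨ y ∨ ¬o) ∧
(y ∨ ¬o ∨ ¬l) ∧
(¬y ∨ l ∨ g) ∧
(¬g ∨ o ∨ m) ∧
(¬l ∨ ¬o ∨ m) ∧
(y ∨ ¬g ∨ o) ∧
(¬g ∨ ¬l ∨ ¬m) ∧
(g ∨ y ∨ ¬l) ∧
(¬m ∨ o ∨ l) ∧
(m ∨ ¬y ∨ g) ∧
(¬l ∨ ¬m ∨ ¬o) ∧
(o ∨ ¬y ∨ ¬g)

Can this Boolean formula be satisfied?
Yes

Yes, the formula is satisfiable.

One satisfying assignment is: g=True, o=True, y=True, m=False, l=False

Verification: With this assignment, all 15 clauses evaluate to true.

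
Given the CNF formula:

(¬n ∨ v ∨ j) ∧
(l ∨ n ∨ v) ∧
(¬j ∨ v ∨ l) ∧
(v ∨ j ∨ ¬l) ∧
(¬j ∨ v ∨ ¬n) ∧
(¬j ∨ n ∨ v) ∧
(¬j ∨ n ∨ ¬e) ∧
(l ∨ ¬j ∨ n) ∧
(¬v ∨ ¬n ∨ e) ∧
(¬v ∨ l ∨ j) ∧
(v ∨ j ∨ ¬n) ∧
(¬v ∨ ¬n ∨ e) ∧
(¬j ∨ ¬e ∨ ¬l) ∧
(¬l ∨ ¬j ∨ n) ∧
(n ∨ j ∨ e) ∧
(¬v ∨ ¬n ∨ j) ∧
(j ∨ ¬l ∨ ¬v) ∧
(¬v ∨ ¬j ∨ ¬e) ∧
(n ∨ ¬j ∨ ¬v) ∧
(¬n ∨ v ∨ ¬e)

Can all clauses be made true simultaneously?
No

No, the formula is not satisfiable.

No assignment of truth values to the variables can make all 20 clauses true simultaneously.

The formula is UNSAT (unsatisfiable).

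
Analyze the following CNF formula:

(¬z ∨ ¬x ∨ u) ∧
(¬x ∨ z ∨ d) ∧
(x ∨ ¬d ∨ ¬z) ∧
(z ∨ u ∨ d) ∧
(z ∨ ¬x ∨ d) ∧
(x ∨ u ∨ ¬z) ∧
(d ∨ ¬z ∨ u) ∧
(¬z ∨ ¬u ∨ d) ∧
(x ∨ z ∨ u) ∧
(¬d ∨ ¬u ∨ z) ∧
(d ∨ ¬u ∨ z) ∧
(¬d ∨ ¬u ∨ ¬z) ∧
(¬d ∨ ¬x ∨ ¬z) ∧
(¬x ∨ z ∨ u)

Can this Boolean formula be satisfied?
No

No, the formula is not satisfiable.

No assignment of truth values to the variables can make all 14 clauses true simultaneously.

The formula is UNSAT (unsatisfiable).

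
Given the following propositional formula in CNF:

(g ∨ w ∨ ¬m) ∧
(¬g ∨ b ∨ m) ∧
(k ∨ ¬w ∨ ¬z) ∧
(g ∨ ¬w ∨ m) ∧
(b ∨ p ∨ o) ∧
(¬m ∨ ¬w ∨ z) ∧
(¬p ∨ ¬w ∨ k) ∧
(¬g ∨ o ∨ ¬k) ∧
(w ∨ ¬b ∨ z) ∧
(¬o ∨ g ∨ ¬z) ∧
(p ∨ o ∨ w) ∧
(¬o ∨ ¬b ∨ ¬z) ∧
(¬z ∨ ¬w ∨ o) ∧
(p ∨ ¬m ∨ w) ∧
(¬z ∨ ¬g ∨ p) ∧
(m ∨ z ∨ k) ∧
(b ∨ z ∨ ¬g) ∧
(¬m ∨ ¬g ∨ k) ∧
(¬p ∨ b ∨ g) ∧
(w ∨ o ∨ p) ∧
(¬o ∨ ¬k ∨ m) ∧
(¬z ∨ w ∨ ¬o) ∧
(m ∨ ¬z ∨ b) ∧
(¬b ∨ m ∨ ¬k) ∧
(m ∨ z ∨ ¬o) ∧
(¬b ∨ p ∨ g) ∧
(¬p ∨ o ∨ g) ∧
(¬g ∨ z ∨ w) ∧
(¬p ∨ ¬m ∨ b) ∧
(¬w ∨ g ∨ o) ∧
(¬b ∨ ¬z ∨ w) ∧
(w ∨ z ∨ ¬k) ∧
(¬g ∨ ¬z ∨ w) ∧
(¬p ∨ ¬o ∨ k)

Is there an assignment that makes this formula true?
No

No, the formula is not satisfiable.

No assignment of truth values to the variables can make all 34 clauses true simultaneously.

The formula is UNSAT (unsatisfiable).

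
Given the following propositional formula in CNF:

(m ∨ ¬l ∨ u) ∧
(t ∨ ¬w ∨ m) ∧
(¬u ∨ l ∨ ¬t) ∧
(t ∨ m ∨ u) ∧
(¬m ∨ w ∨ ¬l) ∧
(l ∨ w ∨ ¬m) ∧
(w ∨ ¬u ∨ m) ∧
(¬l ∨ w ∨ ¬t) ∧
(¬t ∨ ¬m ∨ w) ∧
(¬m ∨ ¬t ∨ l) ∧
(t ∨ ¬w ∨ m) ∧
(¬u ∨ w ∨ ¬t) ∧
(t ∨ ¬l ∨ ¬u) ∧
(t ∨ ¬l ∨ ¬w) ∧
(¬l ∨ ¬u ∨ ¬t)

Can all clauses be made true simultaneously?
Yes

Yes, the formula is satisfiable.

One satisfying assignment is: m=True, l=False, w=True, u=False, t=False

Verification: With this assignment, all 15 clauses evaluate to true.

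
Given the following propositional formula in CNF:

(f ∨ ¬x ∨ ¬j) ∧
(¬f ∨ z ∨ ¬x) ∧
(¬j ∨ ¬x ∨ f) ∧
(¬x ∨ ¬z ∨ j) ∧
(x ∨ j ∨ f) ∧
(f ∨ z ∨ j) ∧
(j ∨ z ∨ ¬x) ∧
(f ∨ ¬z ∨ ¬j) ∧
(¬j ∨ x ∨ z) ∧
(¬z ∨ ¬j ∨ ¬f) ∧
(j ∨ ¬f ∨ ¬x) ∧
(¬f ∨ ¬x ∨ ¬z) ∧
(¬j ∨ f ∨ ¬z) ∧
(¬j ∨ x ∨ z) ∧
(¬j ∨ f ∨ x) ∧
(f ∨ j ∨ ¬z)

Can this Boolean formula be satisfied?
Yes

Yes, the formula is satisfiable.

One satisfying assignment is: z=False, x=False, j=False, f=True

Verification: With this assignment, all 16 clauses evaluate to true.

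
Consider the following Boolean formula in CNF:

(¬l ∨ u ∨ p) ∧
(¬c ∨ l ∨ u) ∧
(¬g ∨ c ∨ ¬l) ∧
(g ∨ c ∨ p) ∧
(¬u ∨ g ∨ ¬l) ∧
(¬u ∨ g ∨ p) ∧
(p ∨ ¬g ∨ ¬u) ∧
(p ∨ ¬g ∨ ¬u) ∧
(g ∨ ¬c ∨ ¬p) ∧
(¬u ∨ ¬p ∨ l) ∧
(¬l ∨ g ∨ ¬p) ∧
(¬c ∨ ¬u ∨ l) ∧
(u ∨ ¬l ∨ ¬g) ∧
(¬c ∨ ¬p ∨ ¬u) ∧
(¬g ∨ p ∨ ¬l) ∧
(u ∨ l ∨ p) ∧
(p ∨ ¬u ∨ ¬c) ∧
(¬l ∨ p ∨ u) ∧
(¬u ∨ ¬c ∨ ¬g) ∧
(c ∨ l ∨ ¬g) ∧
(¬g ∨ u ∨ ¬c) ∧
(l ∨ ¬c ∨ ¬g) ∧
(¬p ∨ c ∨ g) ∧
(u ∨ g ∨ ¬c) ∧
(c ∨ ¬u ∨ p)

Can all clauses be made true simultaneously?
No

No, the formula is not satisfiable.

No assignment of truth values to the variables can make all 25 clauses true simultaneously.

The formula is UNSAT (unsatisfiable).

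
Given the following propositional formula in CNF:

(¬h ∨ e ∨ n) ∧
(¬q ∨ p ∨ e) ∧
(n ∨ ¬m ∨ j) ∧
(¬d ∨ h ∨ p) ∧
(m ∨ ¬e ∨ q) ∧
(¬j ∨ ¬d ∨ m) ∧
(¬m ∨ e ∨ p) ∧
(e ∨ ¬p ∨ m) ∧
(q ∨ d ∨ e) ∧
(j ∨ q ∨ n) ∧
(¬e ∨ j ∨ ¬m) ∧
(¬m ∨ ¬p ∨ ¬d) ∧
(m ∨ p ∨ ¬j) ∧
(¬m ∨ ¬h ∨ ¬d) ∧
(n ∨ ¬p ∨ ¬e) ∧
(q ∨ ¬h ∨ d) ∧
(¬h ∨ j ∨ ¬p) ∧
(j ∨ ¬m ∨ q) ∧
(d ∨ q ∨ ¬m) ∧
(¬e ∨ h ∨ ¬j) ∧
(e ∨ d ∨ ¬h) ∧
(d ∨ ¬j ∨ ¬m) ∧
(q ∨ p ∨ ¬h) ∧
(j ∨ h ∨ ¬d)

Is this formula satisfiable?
Yes

Yes, the formula is satisfiable.

One satisfying assignment is: e=True, q=True, h=False, d=False, n=False, j=False, p=False, m=False

Verification: With this assignment, all 24 clauses evaluate to true.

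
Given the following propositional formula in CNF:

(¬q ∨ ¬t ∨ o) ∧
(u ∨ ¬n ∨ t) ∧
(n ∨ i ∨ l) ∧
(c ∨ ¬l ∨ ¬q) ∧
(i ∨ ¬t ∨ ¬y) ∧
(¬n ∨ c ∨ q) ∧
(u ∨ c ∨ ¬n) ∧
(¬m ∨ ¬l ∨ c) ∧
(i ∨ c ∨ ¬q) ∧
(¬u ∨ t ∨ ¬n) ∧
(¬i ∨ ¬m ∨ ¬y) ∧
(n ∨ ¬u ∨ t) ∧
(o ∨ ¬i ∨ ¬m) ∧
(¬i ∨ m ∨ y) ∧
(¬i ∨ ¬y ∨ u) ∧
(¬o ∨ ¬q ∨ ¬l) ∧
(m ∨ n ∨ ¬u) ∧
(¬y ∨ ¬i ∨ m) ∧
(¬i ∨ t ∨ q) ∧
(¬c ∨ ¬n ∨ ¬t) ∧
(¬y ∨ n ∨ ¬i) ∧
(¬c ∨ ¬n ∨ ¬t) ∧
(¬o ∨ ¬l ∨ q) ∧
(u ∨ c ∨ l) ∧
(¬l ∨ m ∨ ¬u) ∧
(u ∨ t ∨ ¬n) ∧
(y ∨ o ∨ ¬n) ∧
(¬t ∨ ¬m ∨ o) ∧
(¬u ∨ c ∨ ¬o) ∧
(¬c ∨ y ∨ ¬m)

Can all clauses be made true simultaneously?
Yes

Yes, the formula is satisfiable.

One satisfying assignment is: l=True, y=False, t=False, q=False, o=False, n=False, i=False, c=False, m=False, u=False

Verification: With this assignment, all 30 clauses evaluate to true.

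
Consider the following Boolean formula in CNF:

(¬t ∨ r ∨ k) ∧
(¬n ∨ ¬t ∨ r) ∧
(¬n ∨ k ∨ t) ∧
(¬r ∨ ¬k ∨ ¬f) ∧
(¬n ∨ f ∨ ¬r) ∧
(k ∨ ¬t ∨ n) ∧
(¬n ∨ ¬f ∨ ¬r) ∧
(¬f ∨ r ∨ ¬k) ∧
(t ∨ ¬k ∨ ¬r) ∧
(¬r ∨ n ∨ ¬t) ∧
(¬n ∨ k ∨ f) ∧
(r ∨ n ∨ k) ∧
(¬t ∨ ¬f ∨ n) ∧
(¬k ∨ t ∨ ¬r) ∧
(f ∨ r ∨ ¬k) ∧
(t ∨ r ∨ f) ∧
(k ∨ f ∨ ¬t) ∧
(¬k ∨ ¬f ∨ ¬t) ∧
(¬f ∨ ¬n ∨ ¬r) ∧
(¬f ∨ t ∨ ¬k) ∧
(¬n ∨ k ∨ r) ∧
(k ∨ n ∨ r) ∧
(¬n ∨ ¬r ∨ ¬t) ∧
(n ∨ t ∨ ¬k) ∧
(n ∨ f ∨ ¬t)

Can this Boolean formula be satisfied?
Yes

Yes, the formula is satisfiable.

One satisfying assignment is: f=False, k=False, r=True, n=False, t=False

Verification: With this assignment, all 25 clauses evaluate to true.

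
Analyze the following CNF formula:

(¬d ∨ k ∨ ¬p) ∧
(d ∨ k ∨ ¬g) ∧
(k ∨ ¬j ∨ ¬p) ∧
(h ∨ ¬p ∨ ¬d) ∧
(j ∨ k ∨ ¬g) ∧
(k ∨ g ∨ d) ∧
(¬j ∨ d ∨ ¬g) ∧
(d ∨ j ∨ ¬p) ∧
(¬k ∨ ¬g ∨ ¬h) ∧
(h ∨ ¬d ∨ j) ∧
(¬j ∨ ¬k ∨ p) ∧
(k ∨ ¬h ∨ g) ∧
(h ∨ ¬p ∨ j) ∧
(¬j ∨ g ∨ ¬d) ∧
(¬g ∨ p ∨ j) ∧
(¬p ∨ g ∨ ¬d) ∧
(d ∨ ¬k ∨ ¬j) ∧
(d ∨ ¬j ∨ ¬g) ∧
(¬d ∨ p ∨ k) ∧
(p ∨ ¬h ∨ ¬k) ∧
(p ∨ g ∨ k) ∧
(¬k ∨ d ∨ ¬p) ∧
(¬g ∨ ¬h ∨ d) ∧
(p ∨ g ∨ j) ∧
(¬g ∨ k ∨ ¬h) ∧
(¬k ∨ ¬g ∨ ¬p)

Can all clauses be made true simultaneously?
No

No, the formula is not satisfiable.

No assignment of truth values to the variables can make all 26 clauses true simultaneously.

The formula is UNSAT (unsatisfiable).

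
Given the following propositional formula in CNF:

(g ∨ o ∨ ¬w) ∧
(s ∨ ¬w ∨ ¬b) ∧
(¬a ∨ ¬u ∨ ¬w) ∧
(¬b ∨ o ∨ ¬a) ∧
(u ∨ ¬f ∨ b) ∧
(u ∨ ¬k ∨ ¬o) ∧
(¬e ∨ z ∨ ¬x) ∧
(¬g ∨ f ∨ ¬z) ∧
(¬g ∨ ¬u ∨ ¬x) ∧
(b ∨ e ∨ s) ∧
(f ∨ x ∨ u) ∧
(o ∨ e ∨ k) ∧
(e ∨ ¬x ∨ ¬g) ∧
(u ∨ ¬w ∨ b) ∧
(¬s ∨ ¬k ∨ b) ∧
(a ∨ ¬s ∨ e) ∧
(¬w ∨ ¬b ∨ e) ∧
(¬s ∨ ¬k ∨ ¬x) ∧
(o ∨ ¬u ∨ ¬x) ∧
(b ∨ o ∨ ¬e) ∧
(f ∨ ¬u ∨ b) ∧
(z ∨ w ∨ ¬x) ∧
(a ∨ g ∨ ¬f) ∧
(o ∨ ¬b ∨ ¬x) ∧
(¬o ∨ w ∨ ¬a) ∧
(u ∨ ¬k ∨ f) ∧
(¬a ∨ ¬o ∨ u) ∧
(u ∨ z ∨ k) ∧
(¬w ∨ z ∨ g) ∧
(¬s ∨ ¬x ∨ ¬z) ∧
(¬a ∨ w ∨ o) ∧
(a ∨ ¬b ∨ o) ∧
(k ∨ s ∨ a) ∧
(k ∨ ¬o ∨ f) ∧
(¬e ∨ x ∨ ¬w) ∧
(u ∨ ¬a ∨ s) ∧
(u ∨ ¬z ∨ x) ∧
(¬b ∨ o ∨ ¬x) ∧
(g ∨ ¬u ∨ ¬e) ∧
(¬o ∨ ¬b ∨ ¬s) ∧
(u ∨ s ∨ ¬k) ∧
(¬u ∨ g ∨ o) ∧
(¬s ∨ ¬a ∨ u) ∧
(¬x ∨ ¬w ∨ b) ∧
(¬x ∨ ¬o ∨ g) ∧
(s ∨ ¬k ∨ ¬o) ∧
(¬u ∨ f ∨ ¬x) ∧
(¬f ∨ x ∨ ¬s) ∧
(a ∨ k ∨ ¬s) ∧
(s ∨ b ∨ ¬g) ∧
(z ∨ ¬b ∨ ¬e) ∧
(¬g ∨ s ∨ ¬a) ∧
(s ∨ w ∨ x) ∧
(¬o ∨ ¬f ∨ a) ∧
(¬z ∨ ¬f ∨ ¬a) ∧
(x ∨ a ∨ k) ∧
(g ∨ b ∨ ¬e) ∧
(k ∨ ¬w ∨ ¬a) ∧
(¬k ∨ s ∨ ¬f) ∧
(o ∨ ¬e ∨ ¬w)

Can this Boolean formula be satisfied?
No

No, the formula is not satisfiable.

No assignment of truth values to the variables can make all 60 clauses true simultaneously.

The formula is UNSAT (unsatisfiable).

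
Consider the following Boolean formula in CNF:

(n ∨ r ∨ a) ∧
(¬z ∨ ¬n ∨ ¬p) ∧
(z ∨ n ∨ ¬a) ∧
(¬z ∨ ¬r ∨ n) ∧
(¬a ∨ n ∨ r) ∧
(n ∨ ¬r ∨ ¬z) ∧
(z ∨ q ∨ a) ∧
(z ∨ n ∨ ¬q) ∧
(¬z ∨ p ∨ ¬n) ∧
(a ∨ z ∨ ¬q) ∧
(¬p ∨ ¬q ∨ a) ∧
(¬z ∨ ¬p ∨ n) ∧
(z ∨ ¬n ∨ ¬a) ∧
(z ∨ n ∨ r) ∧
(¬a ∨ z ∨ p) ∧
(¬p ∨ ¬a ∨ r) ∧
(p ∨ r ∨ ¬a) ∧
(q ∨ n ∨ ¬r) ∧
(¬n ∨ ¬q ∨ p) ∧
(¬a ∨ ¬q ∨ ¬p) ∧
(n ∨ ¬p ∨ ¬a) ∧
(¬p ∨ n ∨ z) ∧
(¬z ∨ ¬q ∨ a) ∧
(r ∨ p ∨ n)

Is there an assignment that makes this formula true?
No

No, the formula is not satisfiable.

No assignment of truth values to the variables can make all 24 clauses true simultaneously.

The formula is UNSAT (unsatisfiable).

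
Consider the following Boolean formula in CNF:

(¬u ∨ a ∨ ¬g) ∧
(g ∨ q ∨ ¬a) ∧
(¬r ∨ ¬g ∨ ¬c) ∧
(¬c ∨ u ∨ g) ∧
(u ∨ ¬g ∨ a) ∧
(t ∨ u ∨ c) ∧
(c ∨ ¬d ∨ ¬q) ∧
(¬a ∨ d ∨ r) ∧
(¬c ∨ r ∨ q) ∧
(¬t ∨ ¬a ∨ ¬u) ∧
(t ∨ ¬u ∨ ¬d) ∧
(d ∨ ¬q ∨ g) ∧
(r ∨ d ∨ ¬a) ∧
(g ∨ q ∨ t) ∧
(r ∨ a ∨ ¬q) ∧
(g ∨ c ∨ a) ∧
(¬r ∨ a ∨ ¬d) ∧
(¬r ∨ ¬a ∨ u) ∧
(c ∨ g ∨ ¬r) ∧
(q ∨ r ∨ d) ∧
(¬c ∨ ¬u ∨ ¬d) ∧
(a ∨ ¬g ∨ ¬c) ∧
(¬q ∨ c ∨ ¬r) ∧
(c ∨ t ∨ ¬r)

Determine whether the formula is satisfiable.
Yes

Yes, the formula is satisfiable.

One satisfying assignment is: u=False, a=True, d=True, q=False, c=False, r=False, g=True, t=True

Verification: With this assignment, all 24 clauses evaluate to true.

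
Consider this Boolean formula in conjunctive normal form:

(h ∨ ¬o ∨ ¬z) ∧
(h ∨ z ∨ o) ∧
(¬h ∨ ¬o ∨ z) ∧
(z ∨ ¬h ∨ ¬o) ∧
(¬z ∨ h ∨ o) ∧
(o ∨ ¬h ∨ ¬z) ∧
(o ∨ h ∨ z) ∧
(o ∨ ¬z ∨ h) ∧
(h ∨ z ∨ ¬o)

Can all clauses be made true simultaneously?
Yes

Yes, the formula is satisfiable.

One satisfying assignment is: h=True, z=False, o=False

Verification: With this assignment, all 9 clauses evaluate to true.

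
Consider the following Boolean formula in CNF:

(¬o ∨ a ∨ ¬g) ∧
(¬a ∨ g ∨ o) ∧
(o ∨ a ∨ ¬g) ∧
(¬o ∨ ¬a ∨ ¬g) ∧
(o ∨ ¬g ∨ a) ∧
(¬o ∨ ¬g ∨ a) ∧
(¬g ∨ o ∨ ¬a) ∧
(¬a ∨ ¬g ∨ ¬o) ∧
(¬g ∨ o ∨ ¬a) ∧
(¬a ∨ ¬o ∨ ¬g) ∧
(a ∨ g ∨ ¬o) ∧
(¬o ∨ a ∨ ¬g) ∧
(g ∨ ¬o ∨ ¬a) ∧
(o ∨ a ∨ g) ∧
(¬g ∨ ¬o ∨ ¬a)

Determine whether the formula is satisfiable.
No

No, the formula is not satisfiable.

No assignment of truth values to the variables can make all 15 clauses true simultaneously.

The formula is UNSAT (unsatisfiable).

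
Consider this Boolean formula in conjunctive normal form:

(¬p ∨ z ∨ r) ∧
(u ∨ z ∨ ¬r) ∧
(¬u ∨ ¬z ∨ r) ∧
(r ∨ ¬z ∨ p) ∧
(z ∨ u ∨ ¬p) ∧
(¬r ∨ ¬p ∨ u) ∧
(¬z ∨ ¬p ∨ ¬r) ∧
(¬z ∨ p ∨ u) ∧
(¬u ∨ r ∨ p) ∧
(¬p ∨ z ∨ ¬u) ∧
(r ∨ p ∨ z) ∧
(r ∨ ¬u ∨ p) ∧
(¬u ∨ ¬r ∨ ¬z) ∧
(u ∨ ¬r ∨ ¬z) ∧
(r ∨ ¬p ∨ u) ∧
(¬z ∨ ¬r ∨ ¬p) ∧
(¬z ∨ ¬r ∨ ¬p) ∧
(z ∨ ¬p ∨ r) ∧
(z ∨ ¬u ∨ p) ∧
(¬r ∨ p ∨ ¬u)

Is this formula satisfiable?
No

No, the formula is not satisfiable.

No assignment of truth values to the variables can make all 20 clauses true simultaneously.

The formula is UNSAT (unsatisfiable).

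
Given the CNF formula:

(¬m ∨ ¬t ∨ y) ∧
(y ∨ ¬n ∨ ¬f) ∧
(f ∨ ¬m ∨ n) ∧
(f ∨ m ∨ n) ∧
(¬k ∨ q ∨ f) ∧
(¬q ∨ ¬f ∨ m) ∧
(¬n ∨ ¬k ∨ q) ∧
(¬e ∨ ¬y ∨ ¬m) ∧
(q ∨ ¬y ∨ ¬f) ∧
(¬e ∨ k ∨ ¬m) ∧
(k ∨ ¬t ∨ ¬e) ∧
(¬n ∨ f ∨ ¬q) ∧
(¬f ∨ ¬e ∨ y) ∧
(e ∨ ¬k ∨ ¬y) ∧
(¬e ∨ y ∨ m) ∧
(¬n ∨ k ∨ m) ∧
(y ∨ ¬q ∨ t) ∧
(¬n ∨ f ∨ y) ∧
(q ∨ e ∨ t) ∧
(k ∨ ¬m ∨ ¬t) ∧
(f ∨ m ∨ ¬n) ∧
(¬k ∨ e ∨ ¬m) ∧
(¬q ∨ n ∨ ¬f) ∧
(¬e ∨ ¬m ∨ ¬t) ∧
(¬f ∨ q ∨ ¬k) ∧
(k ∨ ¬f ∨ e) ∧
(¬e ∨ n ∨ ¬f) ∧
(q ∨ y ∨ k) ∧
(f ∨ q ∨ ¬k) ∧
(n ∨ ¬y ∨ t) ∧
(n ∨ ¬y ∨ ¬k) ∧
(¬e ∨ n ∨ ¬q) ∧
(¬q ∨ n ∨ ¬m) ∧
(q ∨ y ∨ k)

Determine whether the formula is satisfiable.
No

No, the formula is not satisfiable.

No assignment of truth values to the variables can make all 34 clauses true simultaneously.

The formula is UNSAT (unsatisfiable).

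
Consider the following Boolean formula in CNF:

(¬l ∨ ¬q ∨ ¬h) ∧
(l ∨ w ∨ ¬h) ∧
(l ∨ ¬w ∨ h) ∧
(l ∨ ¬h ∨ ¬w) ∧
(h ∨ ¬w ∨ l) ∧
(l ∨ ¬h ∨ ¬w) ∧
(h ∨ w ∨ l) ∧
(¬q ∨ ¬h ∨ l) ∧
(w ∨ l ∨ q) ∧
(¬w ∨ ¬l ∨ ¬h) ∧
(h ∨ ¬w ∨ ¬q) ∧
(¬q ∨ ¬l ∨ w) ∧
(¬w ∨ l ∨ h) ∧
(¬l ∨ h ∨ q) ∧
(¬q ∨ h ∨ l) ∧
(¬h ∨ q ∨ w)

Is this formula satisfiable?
No

No, the formula is not satisfiable.

No assignment of truth values to the variables can make all 16 clauses true simultaneously.

The formula is UNSAT (unsatisfiable).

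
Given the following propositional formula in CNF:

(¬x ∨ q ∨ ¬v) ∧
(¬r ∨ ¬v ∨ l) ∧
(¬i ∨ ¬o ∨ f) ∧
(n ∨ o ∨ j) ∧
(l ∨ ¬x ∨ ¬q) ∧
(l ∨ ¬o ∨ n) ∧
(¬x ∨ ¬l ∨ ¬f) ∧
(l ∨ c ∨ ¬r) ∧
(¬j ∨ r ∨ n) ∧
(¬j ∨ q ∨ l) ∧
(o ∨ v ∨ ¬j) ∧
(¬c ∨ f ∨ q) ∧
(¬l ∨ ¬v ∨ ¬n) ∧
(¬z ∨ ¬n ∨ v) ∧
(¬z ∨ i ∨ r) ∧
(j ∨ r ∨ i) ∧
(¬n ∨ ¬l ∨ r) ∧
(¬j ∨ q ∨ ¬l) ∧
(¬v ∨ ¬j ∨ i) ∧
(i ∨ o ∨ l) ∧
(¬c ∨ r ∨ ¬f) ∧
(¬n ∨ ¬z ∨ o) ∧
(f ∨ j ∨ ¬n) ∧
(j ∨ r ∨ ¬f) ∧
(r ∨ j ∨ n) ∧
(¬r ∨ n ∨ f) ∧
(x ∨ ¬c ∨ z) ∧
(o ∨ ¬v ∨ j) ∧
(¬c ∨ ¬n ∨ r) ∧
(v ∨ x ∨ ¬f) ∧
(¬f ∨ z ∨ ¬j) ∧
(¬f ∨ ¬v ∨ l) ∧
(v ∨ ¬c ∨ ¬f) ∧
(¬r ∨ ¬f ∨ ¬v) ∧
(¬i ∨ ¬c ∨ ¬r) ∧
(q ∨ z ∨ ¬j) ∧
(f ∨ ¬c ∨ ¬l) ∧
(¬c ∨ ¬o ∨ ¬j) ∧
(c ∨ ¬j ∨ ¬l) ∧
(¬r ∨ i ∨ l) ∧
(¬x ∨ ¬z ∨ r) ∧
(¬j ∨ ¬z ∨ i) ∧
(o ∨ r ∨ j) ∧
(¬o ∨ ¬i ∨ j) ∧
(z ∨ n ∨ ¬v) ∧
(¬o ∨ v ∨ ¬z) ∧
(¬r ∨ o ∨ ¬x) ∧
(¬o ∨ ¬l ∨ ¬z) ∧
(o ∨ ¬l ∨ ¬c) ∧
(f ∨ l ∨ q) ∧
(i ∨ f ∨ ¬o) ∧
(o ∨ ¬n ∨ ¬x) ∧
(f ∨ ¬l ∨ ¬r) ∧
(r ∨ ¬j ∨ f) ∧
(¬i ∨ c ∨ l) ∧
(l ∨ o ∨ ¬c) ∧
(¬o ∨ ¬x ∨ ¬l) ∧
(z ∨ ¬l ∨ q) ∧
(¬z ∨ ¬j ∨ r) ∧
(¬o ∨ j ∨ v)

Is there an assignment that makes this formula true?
No

No, the formula is not satisfiable.

No assignment of truth values to the variables can make all 60 clauses true simultaneously.

The formula is UNSAT (unsatisfiable).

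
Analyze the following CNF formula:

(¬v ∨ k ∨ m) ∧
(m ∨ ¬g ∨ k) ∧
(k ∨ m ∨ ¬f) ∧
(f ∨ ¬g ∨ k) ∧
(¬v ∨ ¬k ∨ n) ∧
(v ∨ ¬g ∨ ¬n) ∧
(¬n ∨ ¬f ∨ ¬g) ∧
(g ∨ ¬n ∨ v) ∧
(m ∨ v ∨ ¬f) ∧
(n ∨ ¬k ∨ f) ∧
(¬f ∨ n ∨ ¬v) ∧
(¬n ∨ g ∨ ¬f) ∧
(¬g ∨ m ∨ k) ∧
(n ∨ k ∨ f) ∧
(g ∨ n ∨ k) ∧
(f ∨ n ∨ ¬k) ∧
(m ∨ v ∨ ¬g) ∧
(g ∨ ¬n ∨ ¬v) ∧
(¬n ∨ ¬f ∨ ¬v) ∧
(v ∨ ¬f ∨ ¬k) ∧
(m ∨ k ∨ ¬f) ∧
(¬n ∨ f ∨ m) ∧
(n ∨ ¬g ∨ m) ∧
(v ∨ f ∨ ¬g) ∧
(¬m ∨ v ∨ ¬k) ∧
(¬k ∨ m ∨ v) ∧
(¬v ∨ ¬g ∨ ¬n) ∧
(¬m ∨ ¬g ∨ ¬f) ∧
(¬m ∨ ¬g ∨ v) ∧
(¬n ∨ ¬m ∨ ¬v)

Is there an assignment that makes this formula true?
No

No, the formula is not satisfiable.

No assignment of truth values to the variables can make all 30 clauses true simultaneously.

The formula is UNSAT (unsatisfiable).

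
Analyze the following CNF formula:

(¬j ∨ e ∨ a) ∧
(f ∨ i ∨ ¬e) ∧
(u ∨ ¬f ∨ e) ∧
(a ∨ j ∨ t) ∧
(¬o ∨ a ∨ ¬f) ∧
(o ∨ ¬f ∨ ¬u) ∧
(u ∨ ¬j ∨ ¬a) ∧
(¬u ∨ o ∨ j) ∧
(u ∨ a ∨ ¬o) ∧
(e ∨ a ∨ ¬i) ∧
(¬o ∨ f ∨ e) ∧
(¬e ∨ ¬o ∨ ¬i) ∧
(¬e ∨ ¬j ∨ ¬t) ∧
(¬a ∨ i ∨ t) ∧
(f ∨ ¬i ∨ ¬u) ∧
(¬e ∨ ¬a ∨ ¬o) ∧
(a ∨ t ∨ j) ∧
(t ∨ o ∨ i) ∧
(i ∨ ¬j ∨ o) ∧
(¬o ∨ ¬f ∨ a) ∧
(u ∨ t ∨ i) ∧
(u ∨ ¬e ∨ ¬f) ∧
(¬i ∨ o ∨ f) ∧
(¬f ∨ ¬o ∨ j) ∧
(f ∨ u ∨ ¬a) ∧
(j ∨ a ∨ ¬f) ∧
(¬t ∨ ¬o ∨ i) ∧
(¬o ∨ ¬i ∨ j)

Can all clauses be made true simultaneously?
Yes

Yes, the formula is satisfiable.

One satisfying assignment is: u=False, i=False, a=False, t=True, o=False, j=False, f=False, e=False

Verification: With this assignment, all 28 clauses evaluate to true.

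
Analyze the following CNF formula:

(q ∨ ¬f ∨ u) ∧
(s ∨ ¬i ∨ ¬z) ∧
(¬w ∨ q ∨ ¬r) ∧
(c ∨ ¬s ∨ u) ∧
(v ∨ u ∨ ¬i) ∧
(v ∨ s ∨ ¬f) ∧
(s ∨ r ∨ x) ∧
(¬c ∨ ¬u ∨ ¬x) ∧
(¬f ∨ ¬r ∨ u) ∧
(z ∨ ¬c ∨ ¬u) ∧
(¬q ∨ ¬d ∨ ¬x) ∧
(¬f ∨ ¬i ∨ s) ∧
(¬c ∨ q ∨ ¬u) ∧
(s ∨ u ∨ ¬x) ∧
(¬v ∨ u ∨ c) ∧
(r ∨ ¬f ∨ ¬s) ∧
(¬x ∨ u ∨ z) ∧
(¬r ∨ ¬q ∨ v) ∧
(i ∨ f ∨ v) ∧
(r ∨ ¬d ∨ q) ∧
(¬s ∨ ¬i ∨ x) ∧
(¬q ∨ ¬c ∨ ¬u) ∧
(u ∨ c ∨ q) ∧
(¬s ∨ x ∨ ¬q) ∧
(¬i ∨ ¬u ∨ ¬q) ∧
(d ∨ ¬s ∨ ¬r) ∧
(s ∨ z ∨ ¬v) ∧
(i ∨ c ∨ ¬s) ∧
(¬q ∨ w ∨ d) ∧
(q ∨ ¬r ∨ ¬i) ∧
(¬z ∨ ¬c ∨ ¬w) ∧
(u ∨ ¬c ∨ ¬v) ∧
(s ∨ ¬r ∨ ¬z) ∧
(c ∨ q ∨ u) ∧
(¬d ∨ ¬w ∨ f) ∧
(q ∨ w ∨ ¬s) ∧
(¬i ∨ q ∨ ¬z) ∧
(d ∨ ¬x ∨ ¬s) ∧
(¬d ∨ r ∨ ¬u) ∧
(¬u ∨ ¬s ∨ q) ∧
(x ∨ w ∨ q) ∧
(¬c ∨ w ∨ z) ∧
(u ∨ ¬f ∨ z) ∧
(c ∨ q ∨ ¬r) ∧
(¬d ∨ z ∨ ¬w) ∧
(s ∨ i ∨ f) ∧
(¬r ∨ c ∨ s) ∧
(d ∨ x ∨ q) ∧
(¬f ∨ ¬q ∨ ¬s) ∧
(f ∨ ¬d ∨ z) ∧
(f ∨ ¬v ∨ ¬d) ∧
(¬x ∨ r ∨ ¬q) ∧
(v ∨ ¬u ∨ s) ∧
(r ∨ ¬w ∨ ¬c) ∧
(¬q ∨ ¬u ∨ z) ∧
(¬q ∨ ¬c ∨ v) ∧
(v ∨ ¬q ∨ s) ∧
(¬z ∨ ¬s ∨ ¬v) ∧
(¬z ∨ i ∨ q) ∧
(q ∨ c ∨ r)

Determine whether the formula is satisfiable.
No

No, the formula is not satisfiable.

No assignment of truth values to the variables can make all 60 clauses true simultaneously.

The formula is UNSAT (unsatisfiable).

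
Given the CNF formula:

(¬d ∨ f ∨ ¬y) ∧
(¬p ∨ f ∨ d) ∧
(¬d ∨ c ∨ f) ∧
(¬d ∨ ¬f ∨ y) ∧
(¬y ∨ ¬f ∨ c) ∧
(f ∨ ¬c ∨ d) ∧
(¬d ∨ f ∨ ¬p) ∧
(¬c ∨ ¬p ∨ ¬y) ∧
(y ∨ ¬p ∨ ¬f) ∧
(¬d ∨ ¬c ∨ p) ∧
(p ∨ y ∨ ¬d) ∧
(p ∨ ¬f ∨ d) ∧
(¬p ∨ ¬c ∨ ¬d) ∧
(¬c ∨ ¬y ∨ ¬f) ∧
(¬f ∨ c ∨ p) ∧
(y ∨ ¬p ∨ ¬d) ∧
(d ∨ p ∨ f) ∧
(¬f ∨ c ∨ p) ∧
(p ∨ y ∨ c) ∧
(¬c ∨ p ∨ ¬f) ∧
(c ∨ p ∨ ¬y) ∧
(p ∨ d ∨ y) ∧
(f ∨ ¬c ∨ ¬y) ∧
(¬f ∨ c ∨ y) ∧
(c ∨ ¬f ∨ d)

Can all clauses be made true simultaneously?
No

No, the formula is not satisfiable.

No assignment of truth values to the variables can make all 25 clauses true simultaneously.

The formula is UNSAT (unsatisfiable).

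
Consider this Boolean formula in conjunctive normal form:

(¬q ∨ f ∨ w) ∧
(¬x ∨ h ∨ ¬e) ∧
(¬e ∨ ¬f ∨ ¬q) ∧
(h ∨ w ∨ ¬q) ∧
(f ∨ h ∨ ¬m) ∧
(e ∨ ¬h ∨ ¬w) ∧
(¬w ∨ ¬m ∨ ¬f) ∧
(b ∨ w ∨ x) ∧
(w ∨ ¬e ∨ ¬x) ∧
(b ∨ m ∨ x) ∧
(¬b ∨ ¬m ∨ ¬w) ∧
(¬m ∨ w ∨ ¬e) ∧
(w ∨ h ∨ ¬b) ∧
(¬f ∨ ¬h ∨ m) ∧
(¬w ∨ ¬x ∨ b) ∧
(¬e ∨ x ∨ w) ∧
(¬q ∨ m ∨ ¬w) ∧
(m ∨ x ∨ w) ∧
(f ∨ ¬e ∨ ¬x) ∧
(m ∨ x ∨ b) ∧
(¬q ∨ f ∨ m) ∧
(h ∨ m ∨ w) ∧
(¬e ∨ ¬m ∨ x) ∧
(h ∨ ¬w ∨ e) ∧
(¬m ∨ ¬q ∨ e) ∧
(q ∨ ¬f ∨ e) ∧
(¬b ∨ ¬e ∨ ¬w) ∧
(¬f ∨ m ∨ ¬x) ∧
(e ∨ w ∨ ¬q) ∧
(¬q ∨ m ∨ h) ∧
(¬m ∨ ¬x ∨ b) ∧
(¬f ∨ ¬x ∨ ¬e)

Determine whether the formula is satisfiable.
Yes

Yes, the formula is satisfiable.

One satisfying assignment is: f=False, q=False, x=True, h=True, e=False, b=False, w=False, m=False

Verification: With this assignment, all 32 clauses evaluate to true.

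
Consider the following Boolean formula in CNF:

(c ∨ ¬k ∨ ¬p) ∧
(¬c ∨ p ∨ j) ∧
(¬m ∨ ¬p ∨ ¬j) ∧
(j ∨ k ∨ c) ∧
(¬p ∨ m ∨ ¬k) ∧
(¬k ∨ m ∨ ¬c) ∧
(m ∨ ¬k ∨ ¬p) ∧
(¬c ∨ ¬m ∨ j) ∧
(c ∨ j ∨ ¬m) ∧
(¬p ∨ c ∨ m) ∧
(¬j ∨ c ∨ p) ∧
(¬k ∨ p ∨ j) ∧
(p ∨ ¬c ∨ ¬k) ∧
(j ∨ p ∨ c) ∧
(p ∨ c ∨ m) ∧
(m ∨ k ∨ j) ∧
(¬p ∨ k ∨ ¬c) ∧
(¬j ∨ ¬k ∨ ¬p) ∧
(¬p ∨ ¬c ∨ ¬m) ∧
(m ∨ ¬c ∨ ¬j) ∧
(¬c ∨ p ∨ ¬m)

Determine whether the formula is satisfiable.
No

No, the formula is not satisfiable.

No assignment of truth values to the variables can make all 21 clauses true simultaneously.

The formula is UNSAT (unsatisfiable).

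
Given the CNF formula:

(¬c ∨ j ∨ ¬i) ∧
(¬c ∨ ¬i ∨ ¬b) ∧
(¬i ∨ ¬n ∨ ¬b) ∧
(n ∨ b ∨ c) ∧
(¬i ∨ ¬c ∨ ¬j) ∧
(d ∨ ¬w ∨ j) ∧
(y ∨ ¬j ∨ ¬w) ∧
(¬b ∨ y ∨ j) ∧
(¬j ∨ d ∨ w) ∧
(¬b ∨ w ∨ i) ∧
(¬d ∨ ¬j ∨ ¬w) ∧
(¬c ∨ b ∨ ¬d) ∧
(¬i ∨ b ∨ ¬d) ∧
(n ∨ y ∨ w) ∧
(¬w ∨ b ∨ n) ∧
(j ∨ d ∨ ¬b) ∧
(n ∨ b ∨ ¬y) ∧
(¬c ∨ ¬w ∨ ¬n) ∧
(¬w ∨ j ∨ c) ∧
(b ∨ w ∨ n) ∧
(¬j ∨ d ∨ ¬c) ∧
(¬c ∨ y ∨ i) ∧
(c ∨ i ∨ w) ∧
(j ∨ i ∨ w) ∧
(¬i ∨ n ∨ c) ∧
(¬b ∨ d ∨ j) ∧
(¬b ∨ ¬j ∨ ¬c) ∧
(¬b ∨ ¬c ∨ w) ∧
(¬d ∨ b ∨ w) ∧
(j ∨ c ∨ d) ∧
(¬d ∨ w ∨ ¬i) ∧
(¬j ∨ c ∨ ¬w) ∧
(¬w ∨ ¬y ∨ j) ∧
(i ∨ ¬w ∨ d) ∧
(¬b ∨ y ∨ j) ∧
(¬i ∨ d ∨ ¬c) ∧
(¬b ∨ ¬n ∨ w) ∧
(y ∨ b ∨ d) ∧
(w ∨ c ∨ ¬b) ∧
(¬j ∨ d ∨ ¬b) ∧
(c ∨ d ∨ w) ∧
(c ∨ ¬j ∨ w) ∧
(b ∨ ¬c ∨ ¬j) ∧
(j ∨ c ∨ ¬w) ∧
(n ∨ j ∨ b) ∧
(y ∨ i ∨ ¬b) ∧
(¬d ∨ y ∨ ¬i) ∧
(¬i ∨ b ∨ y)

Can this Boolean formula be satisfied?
No

No, the formula is not satisfiable.

No assignment of truth values to the variables can make all 48 clauses true simultaneously.

The formula is UNSAT (unsatisfiable).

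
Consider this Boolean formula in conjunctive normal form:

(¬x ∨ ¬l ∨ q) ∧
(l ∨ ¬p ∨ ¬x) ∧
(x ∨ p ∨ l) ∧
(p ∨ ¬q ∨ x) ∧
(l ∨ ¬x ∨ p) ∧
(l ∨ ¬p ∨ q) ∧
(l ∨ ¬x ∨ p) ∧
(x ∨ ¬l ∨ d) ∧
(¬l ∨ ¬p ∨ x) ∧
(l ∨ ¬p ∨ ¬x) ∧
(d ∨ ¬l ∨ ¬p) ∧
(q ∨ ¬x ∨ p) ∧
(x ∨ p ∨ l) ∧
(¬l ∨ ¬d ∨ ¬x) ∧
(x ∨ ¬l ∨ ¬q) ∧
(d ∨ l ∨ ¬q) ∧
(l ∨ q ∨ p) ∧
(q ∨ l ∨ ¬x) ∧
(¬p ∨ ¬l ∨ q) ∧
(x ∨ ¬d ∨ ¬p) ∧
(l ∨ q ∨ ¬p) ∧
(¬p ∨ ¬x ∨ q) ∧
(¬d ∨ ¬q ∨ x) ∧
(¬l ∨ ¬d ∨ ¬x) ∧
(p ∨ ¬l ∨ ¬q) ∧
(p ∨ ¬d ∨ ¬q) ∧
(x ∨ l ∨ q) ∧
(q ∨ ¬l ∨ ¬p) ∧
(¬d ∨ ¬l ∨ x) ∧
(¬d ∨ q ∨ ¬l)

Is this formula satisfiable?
No

No, the formula is not satisfiable.

No assignment of truth values to the variables can make all 30 clauses true simultaneously.

The formula is UNSAT (unsatisfiable).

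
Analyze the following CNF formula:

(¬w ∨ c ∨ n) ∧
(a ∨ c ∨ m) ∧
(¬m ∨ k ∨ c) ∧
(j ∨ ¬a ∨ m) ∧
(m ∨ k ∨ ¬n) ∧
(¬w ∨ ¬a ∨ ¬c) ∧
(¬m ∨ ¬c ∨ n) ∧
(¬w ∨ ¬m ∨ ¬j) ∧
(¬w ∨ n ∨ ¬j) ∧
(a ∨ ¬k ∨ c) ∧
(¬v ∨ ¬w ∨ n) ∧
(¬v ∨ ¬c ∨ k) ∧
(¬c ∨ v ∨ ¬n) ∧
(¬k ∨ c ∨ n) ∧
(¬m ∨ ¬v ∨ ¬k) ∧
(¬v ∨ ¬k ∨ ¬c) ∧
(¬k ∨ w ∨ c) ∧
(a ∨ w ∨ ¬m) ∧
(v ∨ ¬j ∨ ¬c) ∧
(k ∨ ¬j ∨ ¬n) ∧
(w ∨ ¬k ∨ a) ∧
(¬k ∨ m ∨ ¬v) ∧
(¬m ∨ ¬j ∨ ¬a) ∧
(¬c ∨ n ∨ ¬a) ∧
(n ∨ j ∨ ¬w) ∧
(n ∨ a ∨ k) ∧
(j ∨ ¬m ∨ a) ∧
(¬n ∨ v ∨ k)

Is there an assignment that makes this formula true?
Yes

Yes, the formula is satisfiable.

One satisfying assignment is: a=True, v=False, n=False, m=False, c=False, j=True, k=False, w=False

Verification: With this assignment, all 28 clauses evaluate to true.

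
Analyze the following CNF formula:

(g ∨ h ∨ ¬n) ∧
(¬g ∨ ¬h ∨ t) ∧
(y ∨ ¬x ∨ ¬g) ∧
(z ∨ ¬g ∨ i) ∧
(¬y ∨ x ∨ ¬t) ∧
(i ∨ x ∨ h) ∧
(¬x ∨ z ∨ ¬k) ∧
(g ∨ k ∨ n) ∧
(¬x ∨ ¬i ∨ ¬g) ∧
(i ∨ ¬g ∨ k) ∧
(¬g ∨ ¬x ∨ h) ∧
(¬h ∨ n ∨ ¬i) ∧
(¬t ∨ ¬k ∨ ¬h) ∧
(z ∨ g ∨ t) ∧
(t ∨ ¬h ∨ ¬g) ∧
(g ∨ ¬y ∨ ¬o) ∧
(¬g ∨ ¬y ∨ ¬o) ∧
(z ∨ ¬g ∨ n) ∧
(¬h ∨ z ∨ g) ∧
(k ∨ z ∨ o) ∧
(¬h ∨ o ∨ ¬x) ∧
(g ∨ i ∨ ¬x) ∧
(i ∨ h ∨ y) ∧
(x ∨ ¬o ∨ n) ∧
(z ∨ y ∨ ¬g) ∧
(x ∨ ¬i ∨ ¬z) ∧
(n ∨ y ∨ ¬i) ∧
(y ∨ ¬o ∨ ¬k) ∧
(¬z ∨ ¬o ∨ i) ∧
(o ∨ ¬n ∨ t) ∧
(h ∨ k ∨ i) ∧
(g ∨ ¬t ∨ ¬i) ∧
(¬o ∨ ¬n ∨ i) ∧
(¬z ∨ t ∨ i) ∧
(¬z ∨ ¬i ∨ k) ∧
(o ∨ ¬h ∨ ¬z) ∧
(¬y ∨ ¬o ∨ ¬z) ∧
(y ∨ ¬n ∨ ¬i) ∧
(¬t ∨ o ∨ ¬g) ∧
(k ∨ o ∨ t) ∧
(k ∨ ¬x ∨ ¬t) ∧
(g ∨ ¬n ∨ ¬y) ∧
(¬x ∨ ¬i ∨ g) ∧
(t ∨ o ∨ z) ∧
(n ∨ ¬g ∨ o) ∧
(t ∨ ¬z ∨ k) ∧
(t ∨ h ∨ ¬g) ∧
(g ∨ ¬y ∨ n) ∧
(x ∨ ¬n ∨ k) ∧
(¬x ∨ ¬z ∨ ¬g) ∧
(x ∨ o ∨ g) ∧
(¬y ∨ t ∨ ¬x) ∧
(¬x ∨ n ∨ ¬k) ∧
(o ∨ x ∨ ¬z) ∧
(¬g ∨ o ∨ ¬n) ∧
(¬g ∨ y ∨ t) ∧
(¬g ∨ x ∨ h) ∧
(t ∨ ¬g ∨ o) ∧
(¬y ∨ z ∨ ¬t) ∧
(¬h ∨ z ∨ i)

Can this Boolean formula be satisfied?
No

No, the formula is not satisfiable.

No assignment of truth values to the variables can make all 60 clauses true simultaneously.

The formula is UNSAT (unsatisfiable).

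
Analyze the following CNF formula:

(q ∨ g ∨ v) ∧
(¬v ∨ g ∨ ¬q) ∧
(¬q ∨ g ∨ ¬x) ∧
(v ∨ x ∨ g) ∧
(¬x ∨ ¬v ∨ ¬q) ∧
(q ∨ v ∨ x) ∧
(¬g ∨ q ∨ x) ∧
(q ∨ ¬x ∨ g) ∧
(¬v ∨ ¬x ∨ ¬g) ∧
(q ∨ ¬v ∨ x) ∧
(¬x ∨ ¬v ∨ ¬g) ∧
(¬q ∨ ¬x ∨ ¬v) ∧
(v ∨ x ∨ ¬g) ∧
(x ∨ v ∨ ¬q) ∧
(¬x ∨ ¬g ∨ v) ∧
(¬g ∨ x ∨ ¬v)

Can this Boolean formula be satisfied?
No

No, the formula is not satisfiable.

No assignment of truth values to the variables can make all 16 clauses true simultaneously.

The formula is UNSAT (unsatisfiable).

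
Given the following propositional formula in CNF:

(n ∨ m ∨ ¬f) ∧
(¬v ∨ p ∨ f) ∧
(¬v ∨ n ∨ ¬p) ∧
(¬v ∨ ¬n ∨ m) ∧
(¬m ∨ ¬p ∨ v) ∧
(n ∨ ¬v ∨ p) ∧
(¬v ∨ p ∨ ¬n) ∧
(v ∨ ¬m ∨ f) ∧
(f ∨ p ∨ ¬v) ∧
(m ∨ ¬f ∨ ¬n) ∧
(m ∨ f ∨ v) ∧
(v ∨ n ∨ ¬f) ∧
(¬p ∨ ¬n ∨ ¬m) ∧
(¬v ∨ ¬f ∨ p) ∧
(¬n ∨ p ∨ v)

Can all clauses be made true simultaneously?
No

No, the formula is not satisfiable.

No assignment of truth values to the variables can make all 15 clauses true simultaneously.

The formula is UNSAT (unsatisfiable).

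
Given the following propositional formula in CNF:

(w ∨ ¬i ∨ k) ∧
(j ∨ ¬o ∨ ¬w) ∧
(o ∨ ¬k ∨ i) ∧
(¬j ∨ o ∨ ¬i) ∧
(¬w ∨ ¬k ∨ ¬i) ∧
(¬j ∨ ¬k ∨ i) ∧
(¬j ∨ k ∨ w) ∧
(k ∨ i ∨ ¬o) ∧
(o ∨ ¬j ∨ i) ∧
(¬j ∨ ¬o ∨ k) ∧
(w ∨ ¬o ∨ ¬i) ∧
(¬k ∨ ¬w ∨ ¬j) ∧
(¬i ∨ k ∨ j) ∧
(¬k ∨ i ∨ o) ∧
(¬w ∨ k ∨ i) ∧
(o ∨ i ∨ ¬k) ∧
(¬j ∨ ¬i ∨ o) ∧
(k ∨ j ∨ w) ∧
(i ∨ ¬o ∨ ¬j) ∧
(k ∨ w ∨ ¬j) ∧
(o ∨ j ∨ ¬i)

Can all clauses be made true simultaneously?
Yes

Yes, the formula is satisfiable.

One satisfying assignment is: w=False, i=False, k=True, o=True, j=False

Verification: With this assignment, all 21 clauses evaluate to true.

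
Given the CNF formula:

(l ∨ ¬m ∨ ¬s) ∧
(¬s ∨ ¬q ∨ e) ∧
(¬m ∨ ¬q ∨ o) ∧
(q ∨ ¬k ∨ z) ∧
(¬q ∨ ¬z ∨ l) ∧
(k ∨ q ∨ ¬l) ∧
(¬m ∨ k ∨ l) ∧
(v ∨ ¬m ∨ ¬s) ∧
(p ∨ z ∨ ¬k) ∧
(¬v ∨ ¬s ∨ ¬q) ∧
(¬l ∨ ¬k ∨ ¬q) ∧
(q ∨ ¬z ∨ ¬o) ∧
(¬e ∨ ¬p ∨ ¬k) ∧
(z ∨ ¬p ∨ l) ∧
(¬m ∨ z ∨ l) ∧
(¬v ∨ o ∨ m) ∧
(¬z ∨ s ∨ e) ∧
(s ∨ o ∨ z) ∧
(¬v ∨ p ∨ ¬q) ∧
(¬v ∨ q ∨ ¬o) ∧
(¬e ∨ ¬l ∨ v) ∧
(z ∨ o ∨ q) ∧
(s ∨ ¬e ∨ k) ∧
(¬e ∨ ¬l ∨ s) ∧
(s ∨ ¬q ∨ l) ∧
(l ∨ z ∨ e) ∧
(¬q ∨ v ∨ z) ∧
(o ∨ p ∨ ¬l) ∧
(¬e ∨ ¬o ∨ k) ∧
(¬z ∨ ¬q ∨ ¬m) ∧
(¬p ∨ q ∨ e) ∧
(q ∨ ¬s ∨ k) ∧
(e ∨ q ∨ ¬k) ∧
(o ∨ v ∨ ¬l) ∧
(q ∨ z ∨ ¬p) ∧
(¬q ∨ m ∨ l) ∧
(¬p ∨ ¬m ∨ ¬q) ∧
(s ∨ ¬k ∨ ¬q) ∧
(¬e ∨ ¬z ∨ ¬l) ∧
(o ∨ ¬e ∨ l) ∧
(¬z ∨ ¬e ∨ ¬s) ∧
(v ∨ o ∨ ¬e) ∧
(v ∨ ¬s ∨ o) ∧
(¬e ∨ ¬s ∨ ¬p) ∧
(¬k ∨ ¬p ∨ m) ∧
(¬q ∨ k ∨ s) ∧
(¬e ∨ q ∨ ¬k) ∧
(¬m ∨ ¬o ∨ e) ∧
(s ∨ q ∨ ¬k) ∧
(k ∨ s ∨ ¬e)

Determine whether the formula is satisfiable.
No

No, the formula is not satisfiable.

No assignment of truth values to the variables can make all 50 clauses true simultaneously.

The formula is UNSAT (unsatisfiable).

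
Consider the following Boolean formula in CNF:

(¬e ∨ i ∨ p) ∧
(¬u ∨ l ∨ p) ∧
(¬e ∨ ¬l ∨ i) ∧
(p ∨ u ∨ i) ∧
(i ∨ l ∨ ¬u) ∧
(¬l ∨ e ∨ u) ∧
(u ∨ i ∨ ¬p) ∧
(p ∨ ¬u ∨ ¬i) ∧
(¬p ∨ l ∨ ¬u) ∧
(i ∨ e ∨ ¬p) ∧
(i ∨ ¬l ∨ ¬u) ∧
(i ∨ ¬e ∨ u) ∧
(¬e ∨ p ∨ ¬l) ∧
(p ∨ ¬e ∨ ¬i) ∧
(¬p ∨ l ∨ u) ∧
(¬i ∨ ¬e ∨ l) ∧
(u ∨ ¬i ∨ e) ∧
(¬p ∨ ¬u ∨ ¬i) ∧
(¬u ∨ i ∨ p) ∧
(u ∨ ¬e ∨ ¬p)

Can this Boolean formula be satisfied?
No

No, the formula is not satisfiable.

No assignment of truth values to the variables can make all 20 clauses true simultaneously.

The formula is UNSAT (unsatisfiable).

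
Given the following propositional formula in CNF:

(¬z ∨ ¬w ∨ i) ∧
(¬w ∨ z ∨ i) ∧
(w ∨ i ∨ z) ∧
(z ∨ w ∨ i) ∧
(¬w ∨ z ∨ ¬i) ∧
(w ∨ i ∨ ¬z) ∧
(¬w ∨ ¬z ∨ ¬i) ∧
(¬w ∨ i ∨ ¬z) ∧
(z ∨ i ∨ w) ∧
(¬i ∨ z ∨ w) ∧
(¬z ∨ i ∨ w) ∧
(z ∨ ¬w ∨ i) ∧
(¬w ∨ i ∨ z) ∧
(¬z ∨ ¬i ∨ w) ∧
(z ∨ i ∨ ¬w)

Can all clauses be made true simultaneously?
No

No, the formula is not satisfiable.

No assignment of truth values to the variables can make all 15 clauses true simultaneously.

The formula is UNSAT (unsatisfiable).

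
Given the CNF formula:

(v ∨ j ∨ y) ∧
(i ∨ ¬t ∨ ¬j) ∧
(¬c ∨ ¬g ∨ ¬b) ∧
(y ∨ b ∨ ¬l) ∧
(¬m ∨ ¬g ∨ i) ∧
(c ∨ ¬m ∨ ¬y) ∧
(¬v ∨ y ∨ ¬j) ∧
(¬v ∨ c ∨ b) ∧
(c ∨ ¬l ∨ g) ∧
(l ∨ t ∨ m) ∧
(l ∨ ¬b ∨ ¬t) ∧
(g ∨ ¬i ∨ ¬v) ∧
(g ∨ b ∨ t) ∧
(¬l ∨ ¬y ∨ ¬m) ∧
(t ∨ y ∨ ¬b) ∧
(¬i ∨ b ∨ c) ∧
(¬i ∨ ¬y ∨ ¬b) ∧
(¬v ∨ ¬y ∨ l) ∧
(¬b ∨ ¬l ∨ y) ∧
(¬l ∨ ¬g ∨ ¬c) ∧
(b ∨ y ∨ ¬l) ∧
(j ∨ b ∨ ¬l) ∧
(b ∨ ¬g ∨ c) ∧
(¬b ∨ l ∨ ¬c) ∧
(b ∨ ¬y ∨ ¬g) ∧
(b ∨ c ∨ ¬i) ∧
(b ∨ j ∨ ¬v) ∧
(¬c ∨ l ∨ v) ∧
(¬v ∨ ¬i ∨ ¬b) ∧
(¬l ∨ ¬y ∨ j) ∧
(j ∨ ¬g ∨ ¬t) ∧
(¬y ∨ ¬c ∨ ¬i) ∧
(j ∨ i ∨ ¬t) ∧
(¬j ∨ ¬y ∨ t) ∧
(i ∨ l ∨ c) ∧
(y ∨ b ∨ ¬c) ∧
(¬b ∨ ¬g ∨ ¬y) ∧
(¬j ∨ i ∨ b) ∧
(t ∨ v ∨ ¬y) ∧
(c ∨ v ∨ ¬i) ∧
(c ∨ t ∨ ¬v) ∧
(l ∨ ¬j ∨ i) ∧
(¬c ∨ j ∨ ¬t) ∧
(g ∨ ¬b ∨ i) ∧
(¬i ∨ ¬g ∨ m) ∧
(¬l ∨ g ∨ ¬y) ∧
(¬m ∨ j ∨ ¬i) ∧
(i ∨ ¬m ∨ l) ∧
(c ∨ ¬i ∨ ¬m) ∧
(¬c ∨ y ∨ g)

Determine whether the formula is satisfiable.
No

No, the formula is not satisfiable.

No assignment of truth values to the variables can make all 50 clauses true simultaneously.

The formula is UNSAT (unsatisfiable).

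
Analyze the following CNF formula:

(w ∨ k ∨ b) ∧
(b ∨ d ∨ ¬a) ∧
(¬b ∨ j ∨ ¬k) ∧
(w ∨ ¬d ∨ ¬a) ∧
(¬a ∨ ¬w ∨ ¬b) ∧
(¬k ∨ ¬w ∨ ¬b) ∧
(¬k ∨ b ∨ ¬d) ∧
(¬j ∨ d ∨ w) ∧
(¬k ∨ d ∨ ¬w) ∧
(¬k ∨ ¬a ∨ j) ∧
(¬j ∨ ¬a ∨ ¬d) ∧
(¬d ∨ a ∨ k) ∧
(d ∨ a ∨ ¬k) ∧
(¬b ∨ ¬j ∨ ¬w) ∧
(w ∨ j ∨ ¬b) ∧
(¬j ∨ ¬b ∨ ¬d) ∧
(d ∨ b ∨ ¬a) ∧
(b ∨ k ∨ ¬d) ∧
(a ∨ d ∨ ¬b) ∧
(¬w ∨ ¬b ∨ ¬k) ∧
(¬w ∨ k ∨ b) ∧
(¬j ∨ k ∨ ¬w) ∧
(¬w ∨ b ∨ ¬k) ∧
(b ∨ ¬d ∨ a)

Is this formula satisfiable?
No

No, the formula is not satisfiable.

No assignment of truth values to the variables can make all 24 clauses true simultaneously.

The formula is UNSAT (unsatisfiable).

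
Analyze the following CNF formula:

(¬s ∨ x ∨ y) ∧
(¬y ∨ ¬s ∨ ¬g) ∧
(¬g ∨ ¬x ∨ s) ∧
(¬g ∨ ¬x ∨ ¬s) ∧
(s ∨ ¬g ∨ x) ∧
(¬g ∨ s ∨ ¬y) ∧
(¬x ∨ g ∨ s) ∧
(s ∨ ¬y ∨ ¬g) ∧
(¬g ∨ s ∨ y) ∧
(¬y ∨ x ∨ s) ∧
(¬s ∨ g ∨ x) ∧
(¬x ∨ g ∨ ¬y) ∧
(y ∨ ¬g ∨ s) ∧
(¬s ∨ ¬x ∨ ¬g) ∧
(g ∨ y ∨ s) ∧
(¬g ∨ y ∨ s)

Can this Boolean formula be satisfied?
Yes

Yes, the formula is satisfiable.

One satisfying assignment is: y=False, x=True, s=True, g=False

Verification: With this assignment, all 16 clauses evaluate to true.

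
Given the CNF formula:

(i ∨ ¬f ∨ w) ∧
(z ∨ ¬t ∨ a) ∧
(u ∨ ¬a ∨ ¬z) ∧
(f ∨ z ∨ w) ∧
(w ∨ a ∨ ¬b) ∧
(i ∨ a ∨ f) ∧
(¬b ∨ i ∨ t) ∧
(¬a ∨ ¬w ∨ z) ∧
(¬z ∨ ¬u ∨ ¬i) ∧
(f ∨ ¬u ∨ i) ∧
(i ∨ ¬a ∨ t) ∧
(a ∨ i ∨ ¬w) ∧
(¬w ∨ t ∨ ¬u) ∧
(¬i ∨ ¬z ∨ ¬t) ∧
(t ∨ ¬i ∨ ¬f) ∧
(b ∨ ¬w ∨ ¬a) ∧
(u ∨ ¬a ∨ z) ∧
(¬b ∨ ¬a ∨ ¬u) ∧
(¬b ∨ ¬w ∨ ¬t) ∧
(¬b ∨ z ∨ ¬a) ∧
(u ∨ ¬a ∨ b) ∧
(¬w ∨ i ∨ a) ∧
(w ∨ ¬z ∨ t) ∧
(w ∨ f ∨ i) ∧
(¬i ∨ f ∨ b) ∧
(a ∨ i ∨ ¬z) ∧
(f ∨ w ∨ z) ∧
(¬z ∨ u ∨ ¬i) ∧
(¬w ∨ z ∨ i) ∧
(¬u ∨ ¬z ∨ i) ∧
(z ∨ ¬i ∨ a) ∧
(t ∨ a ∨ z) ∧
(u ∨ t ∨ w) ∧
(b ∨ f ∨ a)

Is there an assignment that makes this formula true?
Yes

Yes, the formula is satisfiable.

One satisfying assignment is: f=True, z=False, u=True, t=True, i=True, w=False, a=True, b=False

Verification: With this assignment, all 34 clauses evaluate to true.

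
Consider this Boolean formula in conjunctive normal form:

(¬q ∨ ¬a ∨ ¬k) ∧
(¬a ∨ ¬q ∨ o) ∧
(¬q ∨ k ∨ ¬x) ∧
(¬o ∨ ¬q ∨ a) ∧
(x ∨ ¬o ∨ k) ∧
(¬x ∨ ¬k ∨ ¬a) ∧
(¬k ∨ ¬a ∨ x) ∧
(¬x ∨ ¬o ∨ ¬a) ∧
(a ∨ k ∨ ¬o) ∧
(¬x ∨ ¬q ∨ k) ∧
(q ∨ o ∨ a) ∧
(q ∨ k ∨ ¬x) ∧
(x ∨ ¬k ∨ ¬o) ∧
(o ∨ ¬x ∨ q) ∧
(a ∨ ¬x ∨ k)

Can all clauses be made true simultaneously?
Yes

Yes, the formula is satisfiable.

One satisfying assignment is: x=False, k=False, q=False, a=True, o=False

Verification: With this assignment, all 15 clauses evaluate to true.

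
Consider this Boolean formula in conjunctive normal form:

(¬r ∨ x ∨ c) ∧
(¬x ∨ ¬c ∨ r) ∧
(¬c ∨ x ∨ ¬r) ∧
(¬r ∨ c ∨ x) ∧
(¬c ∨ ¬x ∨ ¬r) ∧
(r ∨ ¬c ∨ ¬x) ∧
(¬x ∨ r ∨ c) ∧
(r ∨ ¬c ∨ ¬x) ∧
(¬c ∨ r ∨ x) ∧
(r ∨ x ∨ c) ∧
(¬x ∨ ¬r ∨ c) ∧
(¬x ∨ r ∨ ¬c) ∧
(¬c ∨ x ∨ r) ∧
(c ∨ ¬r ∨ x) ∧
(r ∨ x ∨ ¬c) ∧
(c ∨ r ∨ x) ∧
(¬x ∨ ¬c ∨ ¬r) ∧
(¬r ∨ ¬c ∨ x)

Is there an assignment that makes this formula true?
No

No, the formula is not satisfiable.

No assignment of truth values to the variables can make all 18 clauses true simultaneously.

The formula is UNSAT (unsatisfiable).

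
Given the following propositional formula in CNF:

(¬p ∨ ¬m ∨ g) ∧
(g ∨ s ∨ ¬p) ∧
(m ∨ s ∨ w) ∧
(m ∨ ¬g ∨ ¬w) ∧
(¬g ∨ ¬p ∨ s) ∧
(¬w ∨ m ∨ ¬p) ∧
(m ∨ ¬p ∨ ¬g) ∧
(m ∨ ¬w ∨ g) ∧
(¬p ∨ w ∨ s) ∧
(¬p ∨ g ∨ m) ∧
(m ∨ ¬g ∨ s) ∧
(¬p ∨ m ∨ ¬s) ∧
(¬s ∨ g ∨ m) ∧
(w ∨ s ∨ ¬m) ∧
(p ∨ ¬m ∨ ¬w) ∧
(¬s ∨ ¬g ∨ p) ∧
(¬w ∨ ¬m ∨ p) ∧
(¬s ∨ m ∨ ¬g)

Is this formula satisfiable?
Yes

Yes, the formula is satisfiable.

One satisfying assignment is: p=False, g=False, w=False, m=True, s=True

Verification: With this assignment, all 18 clauses evaluate to true.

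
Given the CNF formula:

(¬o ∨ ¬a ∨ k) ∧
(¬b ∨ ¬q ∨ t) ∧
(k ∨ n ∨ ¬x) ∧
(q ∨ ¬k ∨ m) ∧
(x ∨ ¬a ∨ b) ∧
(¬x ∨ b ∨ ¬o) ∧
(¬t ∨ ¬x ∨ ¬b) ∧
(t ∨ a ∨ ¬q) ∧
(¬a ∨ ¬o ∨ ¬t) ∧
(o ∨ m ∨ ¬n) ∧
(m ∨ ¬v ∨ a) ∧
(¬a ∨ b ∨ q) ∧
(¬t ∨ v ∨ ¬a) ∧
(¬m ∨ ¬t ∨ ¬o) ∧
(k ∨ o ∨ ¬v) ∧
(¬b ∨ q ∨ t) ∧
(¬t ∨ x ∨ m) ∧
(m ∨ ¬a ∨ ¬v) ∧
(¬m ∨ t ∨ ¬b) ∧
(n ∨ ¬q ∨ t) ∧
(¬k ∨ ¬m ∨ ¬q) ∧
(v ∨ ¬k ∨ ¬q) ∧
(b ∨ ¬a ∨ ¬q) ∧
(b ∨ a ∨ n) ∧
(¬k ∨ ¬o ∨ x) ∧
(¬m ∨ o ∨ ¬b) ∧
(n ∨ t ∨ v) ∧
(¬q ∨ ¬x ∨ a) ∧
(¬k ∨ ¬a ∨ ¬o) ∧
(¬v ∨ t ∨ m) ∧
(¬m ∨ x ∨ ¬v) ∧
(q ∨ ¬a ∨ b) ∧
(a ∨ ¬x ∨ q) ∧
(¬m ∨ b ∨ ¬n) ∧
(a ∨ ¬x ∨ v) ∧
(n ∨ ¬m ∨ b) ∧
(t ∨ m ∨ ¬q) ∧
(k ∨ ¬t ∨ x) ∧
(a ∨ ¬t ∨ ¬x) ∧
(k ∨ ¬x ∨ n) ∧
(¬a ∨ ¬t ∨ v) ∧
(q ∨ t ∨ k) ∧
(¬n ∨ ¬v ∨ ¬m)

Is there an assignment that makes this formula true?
No

No, the formula is not satisfiable.

No assignment of truth values to the variables can make all 43 clauses true simultaneously.

The formula is UNSAT (unsatisfiable).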